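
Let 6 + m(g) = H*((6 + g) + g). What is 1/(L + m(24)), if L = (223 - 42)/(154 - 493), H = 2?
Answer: 339/34397 ≈ 0.0098555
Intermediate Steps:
m(g) = 6 + 4*g (m(g) = -6 + 2*((6 + g) + g) = -6 + 2*(6 + 2*g) = -6 + (12 + 4*g) = 6 + 4*g)
L = -181/339 (L = 181/(-339) = 181*(-1/339) = -181/339 ≈ -0.53392)
1/(L + m(24)) = 1/(-181/339 + (6 + 4*24)) = 1/(-181/339 + (6 + 96)) = 1/(-181/339 + 102) = 1/(34397/339) = 339/34397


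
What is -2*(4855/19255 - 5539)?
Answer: 42659436/3851 ≈ 11078.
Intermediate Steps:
-2*(4855/19255 - 5539) = -2*(4855*(1/19255) - 5539) = -2*(971/3851 - 5539) = -2*(-21329718/3851) = 42659436/3851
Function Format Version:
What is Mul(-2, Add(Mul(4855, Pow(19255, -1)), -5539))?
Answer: Rational(42659436, 3851) ≈ 11078.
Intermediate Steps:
Mul(-2, Add(Mul(4855, Pow(19255, -1)), -5539)) = Mul(-2, Add(Mul(4855, Rational(1, 19255)), -5539)) = Mul(-2, Add(Rational(971, 3851), -5539)) = Mul(-2, Rational(-21329718, 3851)) = Rational(42659436, 3851)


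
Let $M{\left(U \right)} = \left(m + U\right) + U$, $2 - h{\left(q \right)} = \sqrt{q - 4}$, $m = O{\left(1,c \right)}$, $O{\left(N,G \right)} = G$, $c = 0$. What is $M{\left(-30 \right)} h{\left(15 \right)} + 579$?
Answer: $459 + 60 \sqrt{11} \approx 658.0$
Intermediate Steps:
$m = 0$
$h{\left(q \right)} = 2 - \sqrt{-4 + q}$ ($h{\left(q \right)} = 2 - \sqrt{q - 4} = 2 - \sqrt{-4 + q}$)
$M{\left(U \right)} = 2 U$ ($M{\left(U \right)} = \left(0 + U\right) + U = U + U = 2 U$)
$M{\left(-30 \right)} h{\left(15 \right)} + 579 = 2 \left(-30\right) \left(2 - \sqrt{-4 + 15}\right) + 579 = - 60 \left(2 - \sqrt{11}\right) + 579 = \left(-120 + 60 \sqrt{11}\right) + 579 = 459 + 60 \sqrt{11}$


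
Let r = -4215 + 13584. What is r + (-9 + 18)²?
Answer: 9450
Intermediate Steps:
r = 9369
r + (-9 + 18)² = 9369 + (-9 + 18)² = 9369 + 9² = 9369 + 81 = 9450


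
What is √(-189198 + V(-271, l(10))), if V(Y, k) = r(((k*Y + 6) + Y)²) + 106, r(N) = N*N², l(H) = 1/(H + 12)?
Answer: √51571070890922445379433/10648 ≈ 2.1327e+7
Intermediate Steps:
l(H) = 1/(12 + H)
r(N) = N³
V(Y, k) = 106 + (6 + Y + Y*k)⁶ (V(Y, k) = (((k*Y + 6) + Y)²)³ + 106 = (((Y*k + 6) + Y)²)³ + 106 = (((6 + Y*k) + Y)²)³ + 106 = ((6 + Y + Y*k)²)³ + 106 = (6 + Y + Y*k)⁶ + 106 = 106 + (6 + Y + Y*k)⁶)
√(-189198 + V(-271, l(10))) = √(-189198 + (106 + (6 - 271 - 271/(12 + 10))⁶)) = √(-189198 + (106 + (6 - 271 - 271/22)⁶)) = √(-189198 + (106 + (-6101/22)⁶)) = √(-189198 + (106 + 51571070912361678186601/113379904)) = √(-189198 + 51571070912373696456425/113379904) = √(51571070890922445379433/113379904) = √51571070890922445379433/10648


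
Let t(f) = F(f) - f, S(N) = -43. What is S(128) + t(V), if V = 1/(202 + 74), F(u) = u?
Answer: -43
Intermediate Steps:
V = 1/276 ≈ 0.0036232
t(f) = 0 (t(f) = f - f = 0)
S(128) + t(V) = -43 + 0 = -43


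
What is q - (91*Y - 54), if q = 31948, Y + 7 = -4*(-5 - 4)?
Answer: 29363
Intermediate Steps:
Y = 29 (Y = -7 - 4*(-5 - 4) = -7 - 4*(-9) = -7 + 36 = 29)
q - (91*Y - 54) = 31948 - (91*29 - 54) = 31948 - (2639 - 54) = 31948 - 1*2585 = 31948 - 2585 = 29363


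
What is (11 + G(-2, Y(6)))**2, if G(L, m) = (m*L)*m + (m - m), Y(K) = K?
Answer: 3721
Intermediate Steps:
G(L, m) = L*m**2 (G(L, m) = (L*m)*m + 0 = L*m**2 + 0 = L*m**2)
(11 + G(-2, Y(6)))**2 = (11 - 2*6**2)**2 = (11 - 2*36)**2 = (11 - 72)**2 = (-61)**2 = 3721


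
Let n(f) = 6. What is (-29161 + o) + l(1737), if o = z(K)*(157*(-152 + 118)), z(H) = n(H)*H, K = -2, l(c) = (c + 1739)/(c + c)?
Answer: 60614353/1737 ≈ 34896.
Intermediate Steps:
l(c) = (1739 + c)/(2*c) (l(c) = (1739 + c)/((2*c)) = (1739 + c)*(1/(2*c)) = (1739 + c)/(2*c))
z(H) = 6*H
o = 64056 (o = (6*(-2))*(157*(-152 + 118)) = -1884*(-34) = -12*(-5338) = 64056)
(-29161 + o) + l(1737) = (-29161 + 64056) + (½)*(1739 + 1737)/1737 = 34895 + (½)*(1/1737)*3476 = 34895 + 1738/1737 = 60614353/1737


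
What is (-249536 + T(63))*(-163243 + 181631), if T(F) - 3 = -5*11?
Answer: -4589424144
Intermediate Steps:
T(F) = -52 (T(F) = 3 - 5*11 = 3 - 55 = -52)
(-249536 + T(63))*(-163243 + 181631) = (-249536 - 52)*(-163243 + 181631) = -249588*18388 = -4589424144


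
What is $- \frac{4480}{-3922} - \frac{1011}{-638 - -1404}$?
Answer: $- \frac{266731}{1502126} \approx -0.17757$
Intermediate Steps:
$- \frac{4480}{-3922} - \frac{1011}{-638 - -1404} = \left(-4480\right) \left(- \frac{1}{3922}\right) - \frac{1011}{-638 + 1404} = \frac{2240}{1961} - \frac{1011}{766} = - \frac{266731}{1502126}$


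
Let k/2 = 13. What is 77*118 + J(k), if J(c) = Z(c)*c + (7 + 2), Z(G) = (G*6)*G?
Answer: 114551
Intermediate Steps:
k = 26 (k = 2*13 = 26)
Z(G) = 6*G**2 (Z(G) = (6*G)*G = 6*G**2)
J(c) = 9 + 6*c**3 (J(c) = (6*c**2)*c + (7 + 2) = 6*c**3 + 9 = 9 + 6*c**3)
77*118 + J(k) = 77*118 + (9 + 6*26**3) = 9086 + (9 + 6*17576) = 9086 + (9 + 105456) = 9086 + 105465 = 114551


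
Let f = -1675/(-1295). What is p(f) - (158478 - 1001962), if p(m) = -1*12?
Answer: 843472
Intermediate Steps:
f = 335/259 (f = -1675*(-1/1295) = 335/259 ≈ 1.2934)
p(m) = -12
p(f) - (158478 - 1001962) = -12 - (158478 - 1001962) = -12 - 1*(-843484) = -12 + 843484 = 843472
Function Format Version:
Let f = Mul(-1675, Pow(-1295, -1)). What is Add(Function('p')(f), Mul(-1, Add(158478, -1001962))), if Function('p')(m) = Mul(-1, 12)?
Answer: 843472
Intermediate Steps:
f = Rational(335, 259) (f = Mul(-1675, Rational(-1, 1295)) = Rational(335, 259) ≈ 1.2934)
Function('p')(m) = -12
Add(Function('p')(f), Mul(-1, Add(158478, -1001962))) = Add(-12, Mul(-1, Add(158478, -1001962))) = Add(-12, Mul(-1, -843484)) = Add(-12, 843484) = 843472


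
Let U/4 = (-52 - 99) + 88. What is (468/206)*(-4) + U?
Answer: -26892/103 ≈ -261.09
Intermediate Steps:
U = -252 (U = 4*((-52 - 99) + 88) = 4*(-151 + 88) = 4*(-63) = -252)
(468/206)*(-4) + U = (468/206)*(-4) - 252 = (468*(1/206))*(-4) - 252 = (234/103)*(-4) - 252 = -936/103 - 252 = -26892/103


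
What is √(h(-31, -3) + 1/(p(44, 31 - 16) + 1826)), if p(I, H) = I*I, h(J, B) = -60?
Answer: I*√94350542/1254 ≈ 7.7459*I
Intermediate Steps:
p(I, H) = I²
√(h(-31, -3) + 1/(p(44, 31 - 16) + 1826)) = √(-60 + 1/(44² + 1826)) = √(-60 + 1/(1936 + 1826)) = √(-60 + 1/3762) = √(-225719/3762) = I*√94350542/1254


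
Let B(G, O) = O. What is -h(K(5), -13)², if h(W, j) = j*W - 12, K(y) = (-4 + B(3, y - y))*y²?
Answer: -1658944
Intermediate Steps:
K(y) = -4*y² (K(y) = (-4 + (y - y))*y² = (-4 + 0)*y² = -4*y²)
h(W, j) = -12 + W*j (h(W, j) = W*j - 12 = -12 + W*j)
-h(K(5), -13)² = -(-12 - 4*5²*(-13))² = -(-12 - 4*25*(-13))² = -(-12 - 100*(-13))² = -(-12 + 1300)² = -1*1288² = -1*1658944 = -1658944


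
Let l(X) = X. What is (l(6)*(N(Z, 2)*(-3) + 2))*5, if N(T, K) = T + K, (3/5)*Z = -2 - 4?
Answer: 780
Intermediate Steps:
Z = -10 (Z = 5*(-2 - 4)/3 = (5/3)*(-6) = -10)
N(T, K) = K + T
(l(6)*(N(Z, 2)*(-3) + 2))*5 = (6*((2 - 10)*(-3) + 2))*5 = (6*(-8*(-3) + 2))*5 = (6*(24 + 2))*5 = (6*26)*5 = 156*5 = 780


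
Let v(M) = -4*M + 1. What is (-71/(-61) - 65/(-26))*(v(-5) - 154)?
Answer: -59451/122 ≈ -487.30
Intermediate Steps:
v(M) = 1 - 4*M
(-71/(-61) - 65/(-26))*(v(-5) - 154) = (-71/(-61) - 65/(-26))*((1 - 4*(-5)) - 154) = (-71*(-1/61) - 65*(-1/26))*((1 + 20) - 154) = (71/61 + 5/2)*(21 - 154) = (447/122)*(-133) = -59451/122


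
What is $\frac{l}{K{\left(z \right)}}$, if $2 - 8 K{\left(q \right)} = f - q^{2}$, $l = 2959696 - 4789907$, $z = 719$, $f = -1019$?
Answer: $- \frac{7320844}{258991} \approx -28.267$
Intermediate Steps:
$l = -1830211$
$K{\left(q \right)} = \frac{1021}{8} + \frac{q^{2}}{8}$ ($K{\left(q \right)} = \frac{1}{4} - \frac{-1019 - q^{2}}{8} = \frac{1}{4} + \left(\frac{1019}{8} + \frac{q^{2}}{8}\right) = \frac{1021}{8} + \frac{q^{2}}{8}$)
$\frac{l}{K{\left(z \right)}} = - \frac{1830211}{\frac{1021}{8} + \frac{719^{2}}{8}} = - \frac{1830211}{\frac{1021}{8} + \frac{1}{8} \cdot 516961} = - \frac{1830211}{\frac{1021}{8} + \frac{516961}{8}} = - \frac{1830211}{\frac{258991}{4}} = \left(-1830211\right) \frac{4}{258991} = - \frac{7320844}{258991}$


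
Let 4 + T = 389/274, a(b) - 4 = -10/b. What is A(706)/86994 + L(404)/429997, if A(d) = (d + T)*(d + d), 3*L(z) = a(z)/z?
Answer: 2387470206271808825/209111555170154664 ≈ 11.417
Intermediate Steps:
a(b) = 4 - 10/b
T = -707/274 (T = -4 + 389/274 = -707/274 ≈ -2.5803)
L(z) = (4 - 10/z)/(3*z) (L(z) = ((4 - 10/z)/z)/3 = (4 - 10/z)/(3*z))
A(d) = 2*d*(-707/274 + d) (A(d) = (d - 707/274)*(d + d) = (-707/274 + d)*(2*d) = 2*d*(-707/274 + d))
A(706)/86994 + L(404)/429997 = ((1/137)*706*(-707 + 274*706))/86994 + ((⅔)*(-5 + 2*404)/404²)/429997 = ((1/137)*706*(-707 + 193444))*(1/86994) + ((⅔)*(1/163216)*(-5 + 808))*(1/429997) = ((1/137)*706*192737)*(1/86994) + ((⅔)*(1/163216)*803)*(1/429997) = (136072322/137)*(1/86994) + (803/244824)*(1/429997) = 68036161/5959089 + 803/105273585528 = 2387470206271808825/209111555170154664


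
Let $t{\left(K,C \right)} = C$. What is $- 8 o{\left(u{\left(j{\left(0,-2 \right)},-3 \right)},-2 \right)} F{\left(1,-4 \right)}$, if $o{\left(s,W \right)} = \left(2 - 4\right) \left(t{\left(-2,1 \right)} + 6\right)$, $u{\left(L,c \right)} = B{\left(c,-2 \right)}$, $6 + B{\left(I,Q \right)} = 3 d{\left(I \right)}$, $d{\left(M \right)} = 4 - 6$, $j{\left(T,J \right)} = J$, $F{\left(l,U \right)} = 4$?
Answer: $448$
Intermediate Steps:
$d{\left(M \right)} = -2$ ($d{\left(M \right)} = 4 - 6 = -2$)
$B{\left(I,Q \right)} = -12$ ($B{\left(I,Q \right)} = -6 + 3 \left(-2\right) = -6 - 6 = -12$)
$u{\left(L,c \right)} = -12$
$o{\left(s,W \right)} = -14$ ($o{\left(s,W \right)} = \left(2 - 4\right) \left(1 + 6\right) = \left(-2\right) 7 = -14$)
$- 8 o{\left(u{\left(j{\left(0,-2 \right)},-3 \right)},-2 \right)} F{\left(1,-4 \right)} = \left(-8\right) \left(-14\right) 4 = 112 \cdot 4 = 448$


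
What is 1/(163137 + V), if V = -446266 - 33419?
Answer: -1/316548 ≈ -3.1591e-6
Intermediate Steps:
V = -479685
1/(163137 + V) = 1/(163137 - 479685) = 1/(-316548) = -1/316548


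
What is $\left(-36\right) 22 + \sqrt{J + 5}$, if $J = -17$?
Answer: $-792 + 2 i \sqrt{3} \approx -792.0 + 3.4641 i$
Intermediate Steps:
$\left(-36\right) 22 + \sqrt{J + 5} = \left(-36\right) 22 + \sqrt{-17 + 5} = -792 + \sqrt{-12} = -792 + 2 i \sqrt{3}$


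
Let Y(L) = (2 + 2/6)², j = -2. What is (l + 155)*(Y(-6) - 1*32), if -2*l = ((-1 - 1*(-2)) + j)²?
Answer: -24617/6 ≈ -4102.8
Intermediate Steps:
Y(L) = 49/9 (Y(L) = (2 + 2*(⅙))² = (2 + ⅓)² = (7/3)² = 49/9)
l = -½ (l = -((-1 - 1*(-2)) - 2)²/2 = -((-1 + 2) - 2)²/2 = -(1 - 2)²/2 = -½*(-1)² = -½*1 = -½ ≈ -0.50000)
(l + 155)*(Y(-6) - 1*32) = (-½ + 155)*(49/9 - 1*32) = 309*(49/9 - 32)/2 = (309/2)*(-239/9) = -24617/6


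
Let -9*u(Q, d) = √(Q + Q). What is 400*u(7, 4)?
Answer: -400*√14/9 ≈ -166.30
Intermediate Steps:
u(Q, d) = -√2*√Q/9 (u(Q, d) = -√(Q + Q)/9 = -√2*√Q/9)
400*u(7, 4) = 400*(-√2*√7/9) = 400*(-√14/9) = -400*√14/9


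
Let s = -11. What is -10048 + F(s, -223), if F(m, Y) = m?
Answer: -10059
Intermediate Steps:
-10048 + F(s, -223) = -10048 - 11 = -10059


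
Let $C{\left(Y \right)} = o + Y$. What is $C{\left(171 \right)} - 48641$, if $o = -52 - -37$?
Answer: $-48485$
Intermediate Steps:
$o = -15$ ($o = -52 + 37 = -15$)
$C{\left(Y \right)} = -15 + Y$
$C{\left(171 \right)} - 48641 = \left(-15 + 171\right) - 48641 = 156 - 48641 = -48485$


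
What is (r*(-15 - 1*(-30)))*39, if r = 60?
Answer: 35100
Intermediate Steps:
(r*(-15 - 1*(-30)))*39 = (60*(-15 - 1*(-30)))*39 = (60*(-15 + 30))*39 = (60*15)*39 = 900*39 = 35100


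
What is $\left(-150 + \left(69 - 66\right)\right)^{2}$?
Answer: $21609$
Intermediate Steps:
$\left(-150 + \left(69 - 66\right)\right)^{2} = \left(-150 + 3\right)^{2} = \left(-147\right)^{2} = 21609$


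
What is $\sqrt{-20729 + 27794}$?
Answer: $3 \sqrt{785} \approx 84.054$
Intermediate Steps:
$\sqrt{-20729 + 27794} = \sqrt{7065} = 3 \sqrt{785}$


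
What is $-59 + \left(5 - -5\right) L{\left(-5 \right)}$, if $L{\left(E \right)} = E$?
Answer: $-109$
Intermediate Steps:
$-59 + \left(5 - -5\right) L{\left(-5 \right)} = -59 + \left(5 - -5\right) \left(-5\right) = -59 + \left(5 + 5\right) \left(-5\right) = -59 + 10 \left(-5\right) = -59 - 50 = -109$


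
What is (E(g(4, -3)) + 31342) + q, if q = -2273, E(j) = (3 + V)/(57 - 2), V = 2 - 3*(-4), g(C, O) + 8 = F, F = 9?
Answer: 1598812/55 ≈ 29069.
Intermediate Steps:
g(C, O) = 1 (g(C, O) = -8 + 9 = 1)
V = 14 (V = 2 + 12 = 14)
E(j) = 17/55 (E(j) = (3 + 14)/(57 - 2) = 17/55)
(E(g(4, -3)) + 31342) + q = (17/55 + 31342) - 2273 = 1723827/55 - 2273 = 1598812/55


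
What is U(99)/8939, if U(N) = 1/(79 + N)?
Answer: 1/1591142 ≈ 6.2848e-7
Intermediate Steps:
U(99)/8939 = 1/((79 + 99)*8939) = (1/8939)/178 = (1/178)*(1/8939) = 1/1591142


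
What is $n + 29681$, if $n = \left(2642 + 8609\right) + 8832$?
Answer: $49764$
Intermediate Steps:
$n = 20083$ ($n = 11251 + 8832 = 20083$)
$n + 29681 = 20083 + 29681 = 49764$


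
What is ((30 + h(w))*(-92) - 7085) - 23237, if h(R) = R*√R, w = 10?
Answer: -33082 - 920*√10 ≈ -35991.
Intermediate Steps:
h(R) = R^(3/2)
((30 + h(w))*(-92) - 7085) - 23237 = ((30 + 10^(3/2))*(-92) - 7085) - 23237 = ((30 + 10*√10)*(-92) - 7085) - 23237 = ((-2760 - 920*√10) - 7085) - 23237 = (-9845 - 920*√10) - 23237 = -33082 - 920*√10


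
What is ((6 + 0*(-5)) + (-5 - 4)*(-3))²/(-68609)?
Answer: -1089/68609 ≈ -0.015873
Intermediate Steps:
((6 + 0*(-5)) + (-5 - 4)*(-3))²/(-68609) = ((6 + 0) - 9*(-3))²*(-1/68609) = (6 + 27)²*(-1/68609) = 33²*(-1/68609) = 1089*(-1/68609) = -1089/68609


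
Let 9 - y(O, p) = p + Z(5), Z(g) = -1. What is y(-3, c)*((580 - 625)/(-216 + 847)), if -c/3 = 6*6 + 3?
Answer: -5715/631 ≈ -9.0571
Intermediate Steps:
c = -117 (c = -3*(6*6 + 3) = -3*(36 + 3) = -3*39 = -117)
y(O, p) = 10 - p (y(O, p) = 9 - (p - 1) = 9 - (-1 + p) = 9 + (1 - p) = 10 - p)
y(-3, c)*((580 - 625)/(-216 + 847)) = (10 - 1*(-117))*((580 - 625)/(-216 + 847)) = (10 + 117)*(-45/631) = 127*(-45*1/631) = 127*(-45/631) = -5715/631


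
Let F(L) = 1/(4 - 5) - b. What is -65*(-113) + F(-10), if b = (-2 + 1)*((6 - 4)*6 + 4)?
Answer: 7360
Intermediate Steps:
b = -16 (b = -(2*6 + 4) = -(12 + 4) = -1*16 = -16)
F(L) = 15 (F(L) = 1/(4 - 5) - 1*(-16) = 1/(-1) + 16 = -1 + 16 = 15)
-65*(-113) + F(-10) = -65*(-113) + 15 = 7345 + 15 = 7360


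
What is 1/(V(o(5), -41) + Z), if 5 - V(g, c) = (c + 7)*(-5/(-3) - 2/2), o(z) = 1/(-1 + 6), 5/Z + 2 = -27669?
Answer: 83013/2296678 ≈ 0.036145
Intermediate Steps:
Z = -5/27671 (Z = 5/(-2 - 27669) = 5/(-27671) = 5*(-1/27671) = -5/27671 ≈ -0.00018069)
o(z) = ⅕ (o(z) = 1/5 = ⅕)
V(g, c) = ⅓ - 2*c/3 (V(g, c) = 5 - (c + 7)*(-5/(-3) - 2/2) = 5 - (7 + c)*(-5*(-⅓) - 2*½) = 5 - (7 + c)*(5/3 - 1) = 5 - (7 + c)*2/3 = 5 - (14/3 + 2*c/3) = 5 + (-14/3 - 2*c/3) = ⅓ - 2*c/3)
1/(V(o(5), -41) + Z) = 1/((⅓ - ⅔*(-41)) - 5/27671) = 1/((⅓ + 82/3) - 5/27671) = 1/(83/3 - 5/27671) = 1/(2296678/83013) = 83013/2296678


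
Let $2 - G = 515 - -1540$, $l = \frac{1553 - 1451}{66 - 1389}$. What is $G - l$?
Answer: $- \frac{905339}{441} \approx -2052.9$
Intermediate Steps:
$l = - \frac{34}{441}$ ($l = \frac{102}{-1323} = 102 \left(- \frac{1}{1323}\right) = - \frac{34}{441} \approx -0.077098$)
$G = -2053$ ($G = 2 - \left(515 - -1540\right) = 2 - \left(515 + 1540\right) = 2 - 2055 = -2053$)
$G - l = -2053 - - \frac{34}{441} = -2053 + \frac{34}{441} = - \frac{905339}{441}$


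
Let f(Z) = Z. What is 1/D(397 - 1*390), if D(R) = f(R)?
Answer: ⅐ ≈ 0.14286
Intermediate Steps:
D(R) = R
1/D(397 - 1*390) = 1/(397 - 1*390) = 1/(397 - 390) = 1/7 = ⅐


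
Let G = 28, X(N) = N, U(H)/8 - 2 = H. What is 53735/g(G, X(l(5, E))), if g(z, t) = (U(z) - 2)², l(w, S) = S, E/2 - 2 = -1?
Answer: 53735/56644 ≈ 0.94864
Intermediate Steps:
E = 2 (E = 4 + 2*(-1) = 4 - 2 = 2)
U(H) = 16 + 8*H
g(z, t) = (14 + 8*z)² (g(z, t) = ((16 + 8*z) - 2)² = (14 + 8*z)²)
53735/g(G, X(l(5, E))) = 53735/((4*(7 + 4*28)²)) = 53735/((4*(7 + 112)²)) = 53735/((4*119²)) = 53735/((4*14161)) = 53735/56644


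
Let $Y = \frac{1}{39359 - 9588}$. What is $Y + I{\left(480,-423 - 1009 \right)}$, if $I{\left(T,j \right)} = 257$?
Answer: $\frac{7651148}{29771} \approx 257.0$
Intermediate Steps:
$Y = \frac{1}{29771}$ ($Y = \frac{1}{39359 - 9588} = \frac{1}{29771} \approx 3.359 \cdot 10^{-5}$)
$Y + I{\left(480,-423 - 1009 \right)} = \frac{1}{29771} + 257 = \frac{7651148}{29771}$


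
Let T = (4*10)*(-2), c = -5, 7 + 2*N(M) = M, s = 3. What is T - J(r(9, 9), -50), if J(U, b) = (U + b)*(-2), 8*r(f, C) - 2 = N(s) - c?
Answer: -715/4 ≈ -178.75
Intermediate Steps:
N(M) = -7/2 + M/2
r(f, C) = 5/8 (r(f, C) = ¼ + ((-7/2 + (½)*3) - 1*(-5))/8 = ¼ + ((-7/2 + 3/2) + 5)/8 = ¼ + (-2 + 5)/8 = ¼ + (⅛)*3 = ¼ + 3/8 = 5/8)
J(U, b) = -2*U - 2*b
T = -80 (T = 40*(-2) = -80)
T - J(r(9, 9), -50) = -80 - (-2*5/8 - 2*(-50)) = -80 - (-5/4 + 100) = -80 - 1*395/4 = -80 - 395/4 = -715/4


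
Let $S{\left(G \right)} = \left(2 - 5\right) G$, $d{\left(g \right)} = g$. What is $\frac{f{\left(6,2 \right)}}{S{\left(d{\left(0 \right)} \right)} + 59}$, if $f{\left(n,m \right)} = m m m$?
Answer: $\frac{8}{59} \approx 0.13559$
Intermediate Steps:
$f{\left(n,m \right)} = m^{3}$ ($f{\left(n,m \right)} = m^{2} m = m^{3}$)
$S{\left(G \right)} = - 3 G$
$\frac{f{\left(6,2 \right)}}{S{\left(d{\left(0 \right)} \right)} + 59} = \frac{2^{3}}{\left(-3\right) 0 + 59} = \frac{1}{0 + 59} \cdot 8 = \frac{1}{59} \cdot 8 = \frac{8}{59}$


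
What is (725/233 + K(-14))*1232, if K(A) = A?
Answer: -3125584/233 ≈ -13415.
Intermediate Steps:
(725/233 + K(-14))*1232 = (725/233 - 14)*1232 = -2537/233*1232 = -3125584/233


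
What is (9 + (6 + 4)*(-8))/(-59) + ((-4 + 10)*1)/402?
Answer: 4816/3953 ≈ 1.2183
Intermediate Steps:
(9 + (6 + 4)*(-8))/(-59) + ((-4 + 10)*1)/402 = (9 + 10*(-8))*(-1/59) + (6*1)*(1/402) = (9 - 80)*(-1/59) + 6*(1/402) = -71*(-1/59) + 1/67 = 71/59 + 1/67 = 4816/3953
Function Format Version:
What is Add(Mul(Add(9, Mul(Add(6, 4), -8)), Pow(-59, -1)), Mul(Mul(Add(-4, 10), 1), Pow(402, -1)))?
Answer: Rational(4816, 3953) ≈ 1.2183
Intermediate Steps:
Add(Mul(Add(9, Mul(Add(6, 4), -8)), Pow(-59, -1)), Mul(Mul(Add(-4, 10), 1), Pow(402, -1))) = Add(Mul(Add(9, Mul(10, -8)), Rational(-1, 59)), Mul(Mul(6, 1), Rational(1, 402))) = Add(Mul(Add(9, -80), Rational(-1, 59)), Mul(6, Rational(1, 402))) = Add(Mul(-71, Rational(-1, 59)), Rational(1, 67)) = Add(Rational(71, 59), Rational(1, 67)) = Rational(4816, 3953)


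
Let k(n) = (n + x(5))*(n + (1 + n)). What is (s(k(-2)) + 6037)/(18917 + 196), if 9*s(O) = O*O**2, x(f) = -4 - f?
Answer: 10030/19113 ≈ 0.52477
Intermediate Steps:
k(n) = (1 + 2*n)*(-9 + n) (k(n) = (n + (-4 - 1*5))*(n + (1 + n)) = (n + (-4 - 5))*(1 + 2*n) = (n - 9)*(1 + 2*n) = (-9 + n)*(1 + 2*n) = (1 + 2*n)*(-9 + n))
s(O) = O**3/9 (s(O) = (O*O**2)/9 = O**3/9)
(s(k(-2)) + 6037)/(18917 + 196) = ((-9 - 17*(-2) + 2*(-2)**2)**3/9 + 6037)/(18917 + 196) = ((-9 + 34 + 2*4)**3/9 + 6037)/19113 = ((-9 + 34 + 8)**3/9 + 6037)*(1/19113) = ((1/9)*33**3 + 6037)*(1/19113) = ((1/9)*35937 + 6037)*(1/19113) = (3993 + 6037)*(1/19113) = 10030*(1/19113) = 10030/19113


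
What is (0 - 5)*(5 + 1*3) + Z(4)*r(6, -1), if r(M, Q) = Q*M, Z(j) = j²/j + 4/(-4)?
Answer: -58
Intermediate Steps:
Z(j) = -1 + j (Z(j) = j + 4*(-¼) = j - 1 = -1 + j)
r(M, Q) = M*Q
(0 - 5)*(5 + 1*3) + Z(4)*r(6, -1) = (0 - 5)*(5 + 1*3) + (-1 + 4)*(6*(-1)) = -5*(5 + 3) + 3*(-6) = -5*8 - 18 = -40 - 18 = -58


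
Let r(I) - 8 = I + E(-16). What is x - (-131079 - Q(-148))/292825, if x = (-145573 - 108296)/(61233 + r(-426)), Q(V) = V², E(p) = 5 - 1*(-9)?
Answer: -3825493354/1047779525 ≈ -3.6510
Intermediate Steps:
E(p) = 14 (E(p) = 5 + 9 = 14)
r(I) = 22 + I (r(I) = 8 + (I + 14) = 8 + (14 + I) = 22 + I)
x = -253869/60829 (x = (-145573 - 108296)/(61233 + (22 - 426)) = -253869/(61233 - 404) = -253869/60829 ≈ -4.1735)
x - (-131079 - Q(-148))/292825 = -253869/60829 - (-131079 - 1*(-148)²)/292825 = -253869/60829 - (-131079 - 1*21904)/292825 = -253869/60829 - (-131079 - 21904)/292825 = -253869/60829 - (-152983)/292825 = -253869/60829 - 1*(-8999/17225) = -253869/60829 + 8999/17225 = -3825493354/1047779525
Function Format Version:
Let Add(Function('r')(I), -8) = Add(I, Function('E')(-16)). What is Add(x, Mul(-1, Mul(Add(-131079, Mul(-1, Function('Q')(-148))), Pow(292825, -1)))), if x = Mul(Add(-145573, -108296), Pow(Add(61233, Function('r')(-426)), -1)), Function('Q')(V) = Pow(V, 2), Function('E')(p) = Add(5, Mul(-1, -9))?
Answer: Rational(-3825493354, 1047779525) ≈ -3.6510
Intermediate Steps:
Function('E')(p) = 14 (Function('E')(p) = Add(5, 9) = 14)
Function('r')(I) = Add(22, I) (Function('r')(I) = Add(8, Add(I, 14)) = Add(8, Add(14, I)) = Add(22, I))
x = Rational(-253869, 60829) (x = Mul(Add(-145573, -108296), Pow(Add(61233, Add(22, -426)), -1)) = Mul(-253869, Pow(Add(61233, -404), -1)) = Mul(-253869, Pow(60829, -1)) = Mul(-253869, Rational(1, 60829)) = Rational(-253869, 60829) ≈ -4.1735)
Add(x, Mul(-1, Mul(Add(-131079, Mul(-1, Function('Q')(-148))), Pow(292825, -1)))) = Add(Rational(-253869, 60829), Mul(-1, Mul(Add(-131079, Mul(-1, Pow(-148, 2))), Pow(292825, -1)))) = Add(Rational(-253869, 60829), Mul(-1, Mul(Add(-131079, Mul(-1, 21904)), Rational(1, 292825)))) = Add(Rational(-253869, 60829), Mul(-1, Mul(Add(-131079, -21904), Rational(1, 292825)))) = Add(Rational(-253869, 60829), Mul(-1, Mul(-152983, Rational(1, 292825)))) = Add(Rational(-253869, 60829), Mul(-1, Rational(-8999, 17225))) = Add(Rational(-253869, 60829), Rational(8999, 17225)) = Rational(-3825493354, 1047779525)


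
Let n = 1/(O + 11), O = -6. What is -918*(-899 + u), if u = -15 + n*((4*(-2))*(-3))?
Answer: 4173228/5 ≈ 8.3465e+5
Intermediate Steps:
n = ⅕ (n = 1/(-6 + 11) = 1/5 = ⅕ ≈ 0.20000)
u = -51/5 (u = -15 + ((4*(-2))*(-3))/5 = -15 + (-8*(-3))/5 = -15 + (⅕)*24 = -15 + 24/5 = -51/5 ≈ -10.200)
-918*(-899 + u) = -918*(-899 - 51/5) = -918*(-4546/5) = 4173228/5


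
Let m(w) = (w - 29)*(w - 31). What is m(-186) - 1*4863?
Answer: 41792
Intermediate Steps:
m(w) = (-31 + w)*(-29 + w) (m(w) = (-29 + w)*(-31 + w) = (-31 + w)*(-29 + w))
m(-186) - 1*4863 = (899 + (-186)**2 - 60*(-186)) - 1*4863 = (899 + 34596 + 11160) - 4863 = 46655 - 4863 = 41792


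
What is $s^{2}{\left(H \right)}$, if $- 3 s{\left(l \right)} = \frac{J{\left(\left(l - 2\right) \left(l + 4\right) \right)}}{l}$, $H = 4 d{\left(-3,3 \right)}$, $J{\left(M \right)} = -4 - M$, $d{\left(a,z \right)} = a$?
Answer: $\frac{841}{81} \approx 10.383$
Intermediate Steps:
$H = -12$ ($H = 4 \left(-3\right) = -12$)
$s{\left(l \right)} = - \frac{-4 - \left(-2 + l\right) \left(4 + l\right)}{3 l}$ ($s{\left(l \right)} = - \frac{\left(-4 - \left(l - 2\right) \left(l + 4\right)\right) \frac{1}{l}}{3} = - \frac{\left(-4 - \left(-2 + l\right) \left(4 + l\right)\right) \frac{1}{l}}{3} = - \frac{\frac{1}{l} \left(-4 - \left(-2 + l\right) \left(4 + l\right)\right)}{3} = - \frac{-4 - \left(-2 + l\right) \left(4 + l\right)}{3 l}$)
$s^{2}{\left(H \right)} = \left(\frac{-4 + \left(-12\right)^{2} + 2 \left(-12\right)}{3 \left(-12\right)}\right)^{2} = \left(\frac{1}{3} \left(- \frac{1}{12}\right) \left(-4 + 144 - 24\right)\right)^{2} = \left(\frac{1}{3} \left(- \frac{1}{12}\right) 116\right)^{2} = \left(- \frac{29}{9}\right)^{2} = \frac{841}{81}$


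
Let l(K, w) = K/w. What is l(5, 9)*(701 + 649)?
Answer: 750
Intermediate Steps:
l(5, 9)*(701 + 649) = (5/9)*(701 + 649) = (5*(⅑))*1350 = (5/9)*1350 = 750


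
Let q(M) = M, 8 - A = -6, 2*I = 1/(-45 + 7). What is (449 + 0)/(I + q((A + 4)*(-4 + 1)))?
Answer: -34124/4105 ≈ -8.3128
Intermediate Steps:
I = -1/76 (I = 1/(2*(-45 + 7)) = (½)/(-38) = (½)*(-1/38) = -1/76 ≈ -0.013158)
A = 14 (A = 8 - 1*(-6) = 8 + 6 = 14)
(449 + 0)/(I + q((A + 4)*(-4 + 1))) = (449 + 0)/(-1/76 + (14 + 4)*(-4 + 1)) = 449/(-1/76 + 18*(-3)) = 449/(-1/76 - 54) = 449/(-4105/76) = 449*(-76/4105) = -34124/4105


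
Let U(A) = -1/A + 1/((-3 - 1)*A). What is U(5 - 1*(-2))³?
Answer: -125/21952 ≈ -0.0056942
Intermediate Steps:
U(A) = -5/(4*A) (U(A) = -1/A + 1/((-4)*A) = -1/A - 1/(4*A) = -5/(4*A))
U(5 - 1*(-2))³ = (-5/(4*(5 - 1*(-2))))³ = (-5/(4*(5 + 2)))³ = (-5/4/7)³ = (-5/4*⅐)³ = (-5/28)³ = -125/21952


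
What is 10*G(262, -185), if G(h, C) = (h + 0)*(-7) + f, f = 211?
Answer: -16230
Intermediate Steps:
G(h, C) = 211 - 7*h (G(h, C) = (h + 0)*(-7) + 211 = h*(-7) + 211 = -7*h + 211 = 211 - 7*h)
10*G(262, -185) = 10*(211 - 7*262) = 10*(211 - 1834) = 10*(-1623) = -16230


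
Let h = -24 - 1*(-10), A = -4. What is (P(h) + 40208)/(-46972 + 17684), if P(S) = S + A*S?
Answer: -2875/2092 ≈ -1.3743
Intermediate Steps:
h = -14 (h = -24 + 10 = -14)
P(S) = -3*S (P(S) = S - 4*S = -3*S)
(P(h) + 40208)/(-46972 + 17684) = (-3*(-14) + 40208)/(-46972 + 17684) = (42 + 40208)/(-29288) = 40250*(-1/29288) = -2875/2092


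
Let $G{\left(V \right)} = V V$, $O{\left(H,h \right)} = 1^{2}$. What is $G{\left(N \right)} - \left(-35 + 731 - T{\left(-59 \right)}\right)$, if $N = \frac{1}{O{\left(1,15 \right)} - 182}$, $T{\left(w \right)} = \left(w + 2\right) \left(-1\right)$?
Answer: $- \frac{20934278}{32761} \approx -639.0$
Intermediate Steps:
$O{\left(H,h \right)} = 1$
$T{\left(w \right)} = -2 - w$ ($T{\left(w \right)} = \left(2 + w\right) \left(-1\right) = -2 - w$)
$N = - \frac{1}{181}$ ($N = \frac{1}{1 - 182} = \frac{1}{-181} = - \frac{1}{181} \approx -0.0055249$)
$G{\left(V \right)} = V^{2}$
$G{\left(N \right)} - \left(-35 + 731 - T{\left(-59 \right)}\right) = \left(- \frac{1}{181}\right)^{2} - \left(-92 + 731\right) = \frac{1}{32761} + \left(\left(-2 + 59\right) - \left(731 - 35\right)\right) = \frac{1}{32761} + \left(57 - 696\right) = \frac{1}{32761} - 639 = - \frac{20934278}{32761}$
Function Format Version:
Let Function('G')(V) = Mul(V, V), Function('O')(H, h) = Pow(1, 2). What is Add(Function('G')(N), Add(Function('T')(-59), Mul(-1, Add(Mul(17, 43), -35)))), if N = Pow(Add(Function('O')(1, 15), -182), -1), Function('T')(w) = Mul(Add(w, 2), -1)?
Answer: Rational(-20934278, 32761) ≈ -639.00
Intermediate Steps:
Function('O')(H, h) = 1
Function('T')(w) = Add(-2, Mul(-1, w)) (Function('T')(w) = Mul(Add(2, w), -1) = Add(-2, Mul(-1, w)))
N = Rational(-1, 181) (N = Pow(Add(1, -182), -1) = Pow(-181, -1) = Rational(-1, 181) ≈ -0.0055249)
Function('G')(V) = Pow(V, 2)
Add(Function('G')(N), Add(Function('T')(-59), Mul(-1, Add(Mul(17, 43), -35)))) = Add(Pow(Rational(-1, 181), 2), Add(Add(-2, Mul(-1, -59)), Mul(-1, Add(Mul(17, 43), -35)))) = Add(Rational(1, 32761), Add(Add(-2, 59), Mul(-1, Add(731, -35)))) = Add(Rational(1, 32761), Add(57, Mul(-1, 696))) = Add(Rational(1, 32761), Add(57, -696)) = Add(Rational(1, 32761), -639) = Rational(-20934278, 32761)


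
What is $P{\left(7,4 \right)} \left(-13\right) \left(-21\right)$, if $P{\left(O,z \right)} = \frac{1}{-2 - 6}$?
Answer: $- \frac{273}{8} \approx -34.125$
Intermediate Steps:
$P{\left(O,z \right)} = - \frac{1}{8}$ ($P{\left(O,z \right)} = \frac{1}{-8} = - \frac{1}{8}$)
$P{\left(7,4 \right)} \left(-13\right) \left(-21\right) = \left(- \frac{1}{8}\right) \left(-13\right) \left(-21\right) = \frac{13}{8} \left(-21\right) = - \frac{273}{8}$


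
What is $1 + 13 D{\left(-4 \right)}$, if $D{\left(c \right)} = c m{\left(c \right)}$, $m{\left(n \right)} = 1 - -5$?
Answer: $-311$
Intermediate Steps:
$m{\left(n \right)} = 6$ ($m{\left(n \right)} = 1 + 5 = 6$)
$D{\left(c \right)} = 6 c$ ($D{\left(c \right)} = c 6 = 6 c$)
$1 + 13 D{\left(-4 \right)} = 1 + 13 \cdot 6 \left(-4\right) = 1 + 13 \left(-24\right) = 1 - 312 = -311$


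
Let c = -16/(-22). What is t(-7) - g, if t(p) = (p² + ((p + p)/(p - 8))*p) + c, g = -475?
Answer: 85502/165 ≈ 518.19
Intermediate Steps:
c = 8/11 (c = -16*(-1/22) = 8/11 ≈ 0.72727)
t(p) = 8/11 + p² + 2*p²/(-8 + p) (t(p) = (p² + ((p + p)/(p - 8))*p) + 8/11 = (p² + ((2*p)/(-8 + p))*p) + 8/11 = (p² + (2*p/(-8 + p))*p) + 8/11 = (p² + 2*p²/(-8 + p)) + 8/11 = 8/11 + p² + 2*p²/(-8 + p))
t(-7) - g = (-64 - 66*(-7)² + 8*(-7) + 11*(-7)³)/(11*(-8 - 7)) - 1*(-475) = (1/11)*(-64 - 66*49 - 56 + 11*(-343))/(-15) + 475 = (1/11)*(-1/15)*(-64 - 3234 - 56 - 3773) + 475 = (1/11)*(-1/15)*(-7127) + 475 = 7127/165 + 475 = 85502/165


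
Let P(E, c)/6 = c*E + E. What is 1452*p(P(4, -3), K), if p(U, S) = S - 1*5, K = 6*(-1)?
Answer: -15972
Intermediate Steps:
K = -6
P(E, c) = 6*E + 6*E*c (P(E, c) = 6*(c*E + E) = 6*(E*c + E) = 6*(E + E*c) = 6*E + 6*E*c)
p(U, S) = -5 + S (p(U, S) = S - 5 = -5 + S)
1452*p(P(4, -3), K) = 1452*(-5 - 6) = 1452*(-11) = -15972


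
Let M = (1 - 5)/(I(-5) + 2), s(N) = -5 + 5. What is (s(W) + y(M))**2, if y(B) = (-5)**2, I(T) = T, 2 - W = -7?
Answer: 625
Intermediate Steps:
W = 9 (W = 2 - 1*(-7) = 2 + 7 = 9)
s(N) = 0
M = 4/3 (M = (1 - 5)/(-5 + 2) = -4/(-3) = -4*(-1/3) = 4/3 ≈ 1.3333)
y(B) = 25
(s(W) + y(M))**2 = (0 + 25)**2 = 25**2 = 625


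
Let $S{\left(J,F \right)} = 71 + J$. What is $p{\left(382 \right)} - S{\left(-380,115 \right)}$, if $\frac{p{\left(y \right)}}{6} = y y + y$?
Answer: $878145$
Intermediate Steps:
$p{\left(y \right)} = 6 y + 6 y^{2}$ ($p{\left(y \right)} = 6 \left(y y + y\right) = 6 \left(y^{2} + y\right) = 6 \left(y + y^{2}\right) = 6 y + 6 y^{2}$)
$p{\left(382 \right)} - S{\left(-380,115 \right)} = 6 \cdot 382 \left(1 + 382\right) - \left(71 - 380\right) = 6 \cdot 382 \cdot 383 - -309 = 877836 + 309 = 878145$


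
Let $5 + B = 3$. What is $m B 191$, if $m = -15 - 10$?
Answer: $9550$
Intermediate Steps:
$m = -25$ ($m = -15 - 10 = -25$)
$B = -2$ ($B = -5 + 3 = -2$)
$m B 191 = \left(-25\right) \left(-2\right) 191 = 50 \cdot 191 = 9550$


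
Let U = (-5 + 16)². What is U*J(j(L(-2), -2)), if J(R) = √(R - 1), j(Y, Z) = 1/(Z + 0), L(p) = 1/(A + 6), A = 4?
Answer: 121*I*√6/2 ≈ 148.19*I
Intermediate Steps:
L(p) = ⅒ (L(p) = 1/(4 + 6) = 1/10 = ⅒)
j(Y, Z) = 1/Z
J(R) = √(-1 + R)
U = 121 (U = 11² = 121)
U*J(j(L(-2), -2)) = 121*√(-1 + 1/(-2)) = 121*√(-1 - ½) = 121*√(-3/2) = 121*(I*√6/2) = 121*I*√6/2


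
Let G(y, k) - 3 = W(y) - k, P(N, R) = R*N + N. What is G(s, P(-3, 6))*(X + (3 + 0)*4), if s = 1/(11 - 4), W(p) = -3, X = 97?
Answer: 2289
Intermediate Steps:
P(N, R) = N + N*R (P(N, R) = N*R + N = N + N*R)
s = ⅐ (s = 1/7 = ⅐ ≈ 0.14286)
G(y, k) = -k (G(y, k) = 3 + (-3 - k) = -k)
G(s, P(-3, 6))*(X + (3 + 0)*4) = (-(-3)*(1 + 6))*(97 + (3 + 0)*4) = (-(-3)*7)*(97 + 3*4) = (-1*(-21))*(97 + 12) = 21*109 = 2289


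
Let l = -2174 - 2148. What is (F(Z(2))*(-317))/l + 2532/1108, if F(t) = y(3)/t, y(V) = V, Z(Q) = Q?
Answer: 5735079/2394388 ≈ 2.3952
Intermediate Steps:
l = -4322
F(t) = 3/t
(F(Z(2))*(-317))/l + 2532/1108 = ((3/2)*(-317))/(-4322) + 2532/1108 = ((3*(½))*(-317))*(-1/4322) + 2532*(1/1108) = ((3/2)*(-317))*(-1/4322) + 633/277 = -951/2*(-1/4322) + 633/277 = 951/8644 + 633/277 = 5735079/2394388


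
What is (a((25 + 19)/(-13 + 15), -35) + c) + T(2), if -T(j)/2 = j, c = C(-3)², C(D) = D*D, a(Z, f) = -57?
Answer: 20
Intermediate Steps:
C(D) = D²
c = 81 (c = ((-3)²)² = 9² = 81)
T(j) = -2*j
(a((25 + 19)/(-13 + 15), -35) + c) + T(2) = (-57 + 81) - 2*2 = 24 - 4 = 20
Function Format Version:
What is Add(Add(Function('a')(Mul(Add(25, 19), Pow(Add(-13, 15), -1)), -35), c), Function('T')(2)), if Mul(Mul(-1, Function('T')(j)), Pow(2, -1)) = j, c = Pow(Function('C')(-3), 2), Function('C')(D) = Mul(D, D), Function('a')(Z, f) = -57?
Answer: 20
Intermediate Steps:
Function('C')(D) = Pow(D, 2)
c = 81 (c = Pow(Pow(-3, 2), 2) = Pow(9, 2) = 81)
Function('T')(j) = Mul(-2, j)
Add(Add(Function('a')(Mul(Add(25, 19), Pow(Add(-13, 15), -1)), -35), c), Function('T')(2)) = Add(Add(-57, 81), Mul(-2, 2)) = Add(24, -4) = 20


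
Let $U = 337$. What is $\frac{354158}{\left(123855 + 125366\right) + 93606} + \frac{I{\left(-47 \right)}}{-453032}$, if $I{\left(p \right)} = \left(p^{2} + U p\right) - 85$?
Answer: $\frac{165146779361}{155311601464} \approx 1.0633$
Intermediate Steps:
$I{\left(p \right)} = -85 + p^{2} + 337 p$ ($I{\left(p \right)} = \left(p^{2} + 337 p\right) - 85 = -85 + p^{2} + 337 p$)
$\frac{354158}{\left(123855 + 125366\right) + 93606} + \frac{I{\left(-47 \right)}}{-453032} = \frac{354158}{\left(123855 + 125366\right) + 93606} + \frac{-85 + \left(-47\right)^{2} + 337 \left(-47\right)}{-453032} = \frac{354158}{249221 + 93606} + \left(-85 + 2209 - 15839\right) \left(- \frac{1}{453032}\right) = \frac{354158}{342827} - - \frac{13715}{453032} = 354158 \cdot \frac{1}{342827} + \frac{13715}{453032} = \frac{354158}{342827} + \frac{13715}{453032} = \frac{165146779361}{155311601464}$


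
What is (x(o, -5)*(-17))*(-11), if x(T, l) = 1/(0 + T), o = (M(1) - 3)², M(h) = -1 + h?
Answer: 187/9 ≈ 20.778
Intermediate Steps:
o = 9 (o = ((-1 + 1) - 3)² = (0 - 3)² = (-3)² = 9)
x(T, l) = 1/T
(x(o, -5)*(-17))*(-11) = (-17/9)*(-11) = ((⅑)*(-17))*(-11) = -17/9*(-11) = 187/9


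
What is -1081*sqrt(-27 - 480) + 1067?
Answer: 1067 - 14053*I*sqrt(3) ≈ 1067.0 - 24341.0*I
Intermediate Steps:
-1081*sqrt(-27 - 480) + 1067 = -14053*I*sqrt(3) + 1067 = 1067 - 14053*I*sqrt(3)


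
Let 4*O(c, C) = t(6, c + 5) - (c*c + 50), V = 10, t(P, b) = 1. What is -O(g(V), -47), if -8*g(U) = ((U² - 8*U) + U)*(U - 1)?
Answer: 19009/64 ≈ 297.02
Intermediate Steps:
g(U) = -(-1 + U)*(U² - 7*U)/8 (g(U) = -((U² - 8*U) + U)*(U - 1)/8 = -(U² - 7*U)*(-1 + U)/8 = -(-1 + U)*(U² - 7*U)/8)
O(c, C) = -49/4 - c²/4 (O(c, C) = (1 - (c*c + 50))/4 = (1 - (c² + 50))/4 = (1 - (50 + c²))/4 = (1 + (-50 - c²))/4 = (-49 - c²)/4 = -49/4 - c²/4)
-O(g(V), -47) = -(-49/4 - 25*(-7 - 1*10² + 8*10)²/16/4) = -(-49/4 - 25*(-7 - 1*100 + 80)²/16/4) = -(-49/4 - 25*(-7 - 100 + 80)²/16/4) = -(-49/4 - ((⅛)*10*(-27))²/4) = -(-49/4 - (-135/4)²/4) = -(-49/4 - ¼*18225/16) = -(-49/4 - 18225/64) = -1*(-19009/64) = 19009/64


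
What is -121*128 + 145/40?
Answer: -123875/8 ≈ -15484.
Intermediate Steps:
-121*128 + 145/40 = -15488 + 145*(1/40) = -15488 + 29/8 = -123875/8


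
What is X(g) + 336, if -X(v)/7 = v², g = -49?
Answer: -16471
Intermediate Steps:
X(v) = -7*v²
X(g) + 336 = -7*(-49)² + 336 = -7*2401 + 336 = -16807 + 336 = -16471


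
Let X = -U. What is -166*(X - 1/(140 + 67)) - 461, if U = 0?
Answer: -95261/207 ≈ -460.20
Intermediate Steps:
X = 0 (X = -1*0 = 0)
-166*(X - 1/(140 + 67)) - 461 = -166*(0 - 1/(140 + 67)) - 461 = -166*(0 - 1/207) - 461 = -166*(-1/207) - 461 = 166/207 - 461 = -95261/207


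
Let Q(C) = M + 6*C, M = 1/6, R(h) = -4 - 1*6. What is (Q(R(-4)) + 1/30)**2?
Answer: 89401/25 ≈ 3576.0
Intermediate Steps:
R(h) = -10 (R(h) = -4 - 6 = -10)
M = 1/6 ≈ 0.16667
Q(C) = 1/6 + 6*C
(Q(R(-4)) + 1/30)**2 = ((1/6 + 6*(-10)) + 1/30)**2 = ((1/6 - 60) + 1/30)**2 = (-359/6 + 1/30)**2 = (-299/5)**2 = 89401/25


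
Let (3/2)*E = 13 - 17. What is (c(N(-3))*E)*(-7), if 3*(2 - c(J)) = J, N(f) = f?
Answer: 56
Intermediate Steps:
c(J) = 2 - J/3
E = -8/3 (E = 2*(13 - 17)/3 = (⅔)*(-4) = -8/3 ≈ -2.6667)
(c(N(-3))*E)*(-7) = ((2 - ⅓*(-3))*(-8/3))*(-7) = ((2 + 1)*(-8/3))*(-7) = (3*(-8/3))*(-7) = -8*(-7) = 56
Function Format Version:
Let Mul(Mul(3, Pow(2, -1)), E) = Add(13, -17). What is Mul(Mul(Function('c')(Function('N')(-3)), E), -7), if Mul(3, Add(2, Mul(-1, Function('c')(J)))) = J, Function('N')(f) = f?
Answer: 56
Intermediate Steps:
Function('c')(J) = Add(2, Mul(Rational(-1, 3), J))
E = Rational(-8, 3) (E = Mul(Rational(2, 3), Add(13, -17)) = Mul(Rational(2, 3), -4) = Rational(-8, 3) ≈ -2.6667)
Mul(Mul(Function('c')(Function('N')(-3)), E), -7) = Mul(Mul(Add(2, Mul(Rational(-1, 3), -3)), Rational(-8, 3)), -7) = Mul(Mul(Add(2, 1), Rational(-8, 3)), -7) = Mul(Mul(3, Rational(-8, 3)), -7) = Mul(-8, -7) = 56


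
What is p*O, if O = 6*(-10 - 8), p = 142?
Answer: -15336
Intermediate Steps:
O = -108 (O = 6*(-18) = -108)
p*O = 142*(-108) = -15336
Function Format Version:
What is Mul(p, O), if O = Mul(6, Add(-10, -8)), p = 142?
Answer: -15336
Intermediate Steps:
O = -108 (O = Mul(6, -18) = -108)
Mul(p, O) = Mul(142, -108) = -15336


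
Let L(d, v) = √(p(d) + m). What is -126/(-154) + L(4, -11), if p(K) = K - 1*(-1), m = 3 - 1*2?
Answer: 9/11 + √6 ≈ 3.2677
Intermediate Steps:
m = 1 (m = 3 - 2 = 1)
p(K) = 1 + K (p(K) = K + 1 = 1 + K)
L(d, v) = √(2 + d) (L(d, v) = √((1 + d) + 1) = √(2 + d))
-126/(-154) + L(4, -11) = -126/(-154) + √(2 + 4) = -1/154*(-126) + √6 = 9/11 + √6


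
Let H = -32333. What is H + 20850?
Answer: -11483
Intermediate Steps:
H + 20850 = -32333 + 20850 = -11483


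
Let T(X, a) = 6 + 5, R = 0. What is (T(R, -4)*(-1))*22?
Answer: -242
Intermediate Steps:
T(X, a) = 11
(T(R, -4)*(-1))*22 = (11*(-1))*22 = -11*22 = -242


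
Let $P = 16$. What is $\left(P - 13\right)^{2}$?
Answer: $9$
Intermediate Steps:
$\left(P - 13\right)^{2} = \left(16 - 13\right)^{2} = 3^{2} = 9$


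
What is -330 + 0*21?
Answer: -330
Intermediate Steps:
-330 + 0*21 = -330 + 0 = -330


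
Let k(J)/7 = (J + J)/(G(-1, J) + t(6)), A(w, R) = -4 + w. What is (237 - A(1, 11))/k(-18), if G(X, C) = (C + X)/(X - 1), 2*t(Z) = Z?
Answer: -250/21 ≈ -11.905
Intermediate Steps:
t(Z) = Z/2
G(X, C) = (C + X)/(-1 + X)
k(J) = 14*J/(7/2 - J/2) (k(J) = 7*((J + J)/((J - 1)/(-1 - 1) + (1/2)*6)) = 7*((2*J)/((-1 + J)/(-2) + 3)) = 7*((2*J)/(-(-1 + J)/2 + 3)) = 7*((2*J)/((1/2 - J/2) + 3)) = 7*((2*J)/(7/2 - J/2)) = 7*(2*J/(7/2 - J/2)) = 14*J/(7/2 - J/2))
(237 - A(1, 11))/k(-18) = (237 - (-4 + 1))/((-28*(-18)/(-7 - 18))) = (237 - 1*(-3))/((-28*(-18)/(-25))) = (237 + 3)/((-28*(-18)*(-1/25))) = 240/(-504/25) = 240*(-25/504) = -250/21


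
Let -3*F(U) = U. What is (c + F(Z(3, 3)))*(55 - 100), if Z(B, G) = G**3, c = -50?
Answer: 2655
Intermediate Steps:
F(U) = -U/3
(c + F(Z(3, 3)))*(55 - 100) = (-50 - 1/3*3**3)*(55 - 100) = (-50 - 1/3*27)*(-45) = (-50 - 9)*(-45) = -59*(-45) = 2655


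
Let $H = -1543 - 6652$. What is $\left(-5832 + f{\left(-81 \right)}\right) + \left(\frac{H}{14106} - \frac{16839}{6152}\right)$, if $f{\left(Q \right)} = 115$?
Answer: $- \frac{248204923439}{43390056} \approx -5720.3$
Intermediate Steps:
$H = -8195$ ($H = -1543 - 6652 = -8195$)
$\left(-5832 + f{\left(-81 \right)}\right) + \left(\frac{H}{14106} - \frac{16839}{6152}\right) = \left(-5832 + 115\right) - \left(\frac{8195}{14106} + \frac{16839}{6152}\right) = -5717 - \frac{143973287}{43390056} = - \frac{248204923439}{43390056}$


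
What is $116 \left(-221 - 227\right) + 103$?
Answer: $-51865$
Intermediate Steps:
$116 \left(-221 - 227\right) + 103 = 116 \left(-448\right) + 103 = -51968 + 103 = -51865$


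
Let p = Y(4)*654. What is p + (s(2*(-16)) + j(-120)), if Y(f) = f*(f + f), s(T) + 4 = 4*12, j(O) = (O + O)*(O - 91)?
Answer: 71612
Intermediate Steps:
j(O) = 2*O*(-91 + O) (j(O) = (2*O)*(-91 + O) = 2*O*(-91 + O))
s(T) = 44 (s(T) = -4 + 4*12 = -4 + 48 = 44)
Y(f) = 2*f² (Y(f) = f*(2*f) = 2*f²)
p = 20928 (p = (2*4²)*654 = (2*16)*654 = 32*654 = 20928)
p + (s(2*(-16)) + j(-120)) = 20928 + (44 + 2*(-120)*(-91 - 120)) = 20928 + (44 + 2*(-120)*(-211)) = 20928 + (44 + 50640) = 20928 + 50684 = 71612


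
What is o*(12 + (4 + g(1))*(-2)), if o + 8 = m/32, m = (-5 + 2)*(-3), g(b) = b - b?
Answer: -247/8 ≈ -30.875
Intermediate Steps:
g(b) = 0
m = 9 (m = -3*(-3) = 9)
o = -247/32 (o = -8 + 9/32 = -247/32 ≈ -7.7188)
o*(12 + (4 + g(1))*(-2)) = -247*(12 + (4 + 0)*(-2))/32 = -247*(12 + 4*(-2))/32 = -247*(12 - 8)/32 = -247/32*4 = -247/8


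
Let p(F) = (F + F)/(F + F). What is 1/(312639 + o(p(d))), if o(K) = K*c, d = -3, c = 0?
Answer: 1/312639 ≈ 3.1986e-6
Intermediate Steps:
p(F) = 1 (p(F) = (2*F)/((2*F)) = (2*F)*(1/(2*F)) = 1)
o(K) = 0 (o(K) = K*0 = 0)
1/(312639 + o(p(d))) = 1/(312639 + 0) = 1/312639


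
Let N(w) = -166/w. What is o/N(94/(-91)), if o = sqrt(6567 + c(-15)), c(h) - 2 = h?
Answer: 47*sqrt(6554)/7553 ≈ 0.50377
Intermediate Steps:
c(h) = 2 + h
o = sqrt(6554) (o = sqrt(6567 + (2 - 15)) = sqrt(6567 - 13) = sqrt(6554) ≈ 80.957)
o/N(94/(-91)) = sqrt(6554)/((-166/(94/(-91)))) = sqrt(6554)/((-166/(94*(-1/91)))) = sqrt(6554)/((-166/(-94/91))) = sqrt(6554)/((-166*(-91/94))) = sqrt(6554)/(7553/47) = sqrt(6554)*(47/7553) = 47*sqrt(6554)/7553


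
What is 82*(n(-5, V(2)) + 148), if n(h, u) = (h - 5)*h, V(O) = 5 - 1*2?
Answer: 16236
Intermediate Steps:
V(O) = 3 (V(O) = 5 - 2 = 3)
n(h, u) = h*(-5 + h) (n(h, u) = (-5 + h)*h = h*(-5 + h))
82*(n(-5, V(2)) + 148) = 82*(-5*(-5 - 5) + 148) = 82*(-5*(-10) + 148) = 82*(50 + 148) = 82*198 = 16236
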